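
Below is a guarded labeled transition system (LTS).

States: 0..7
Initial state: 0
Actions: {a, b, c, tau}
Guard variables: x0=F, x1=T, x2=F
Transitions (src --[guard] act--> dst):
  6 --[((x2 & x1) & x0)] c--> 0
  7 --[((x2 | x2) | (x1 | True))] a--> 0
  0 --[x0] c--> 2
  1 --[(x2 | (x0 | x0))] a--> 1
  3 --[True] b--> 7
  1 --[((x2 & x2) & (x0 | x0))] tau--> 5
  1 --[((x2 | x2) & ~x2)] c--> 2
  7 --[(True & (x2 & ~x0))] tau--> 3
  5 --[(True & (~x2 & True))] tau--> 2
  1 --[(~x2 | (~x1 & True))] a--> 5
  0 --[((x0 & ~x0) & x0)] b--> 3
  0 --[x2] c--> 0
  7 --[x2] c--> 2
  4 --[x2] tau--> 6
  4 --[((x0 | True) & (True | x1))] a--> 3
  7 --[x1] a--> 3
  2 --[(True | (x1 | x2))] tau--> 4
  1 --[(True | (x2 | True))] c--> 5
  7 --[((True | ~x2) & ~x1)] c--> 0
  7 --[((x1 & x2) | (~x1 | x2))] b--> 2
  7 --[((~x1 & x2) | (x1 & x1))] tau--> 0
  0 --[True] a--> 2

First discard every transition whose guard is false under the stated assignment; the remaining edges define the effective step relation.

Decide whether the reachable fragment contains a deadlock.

Answer: DEADLOCK-FREE

Trace:
Reachable = {0,2,3,4,7}
  0: a→2  [1 out]
  2: tau→4  [1 out]
  3: b→7  [1 out]
  4: a→3  [1 out]
  7: a→0  a→3  tau→0  [3 out]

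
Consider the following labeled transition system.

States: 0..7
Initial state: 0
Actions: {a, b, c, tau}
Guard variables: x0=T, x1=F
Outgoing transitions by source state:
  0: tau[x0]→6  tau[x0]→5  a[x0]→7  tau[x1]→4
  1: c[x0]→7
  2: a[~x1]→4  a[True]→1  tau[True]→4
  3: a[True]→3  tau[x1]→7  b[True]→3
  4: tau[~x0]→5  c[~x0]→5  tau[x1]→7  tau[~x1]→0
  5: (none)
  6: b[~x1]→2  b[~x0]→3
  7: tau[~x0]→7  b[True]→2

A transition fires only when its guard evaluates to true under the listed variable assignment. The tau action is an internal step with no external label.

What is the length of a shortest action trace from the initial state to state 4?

BFS to 4:
  depth 0: {0}
  depth 1: {5,6,7}
  depth 2: {2}
  depth 3: {1,4}
first hit 4 at d=3 via a·b·a

Answer: 3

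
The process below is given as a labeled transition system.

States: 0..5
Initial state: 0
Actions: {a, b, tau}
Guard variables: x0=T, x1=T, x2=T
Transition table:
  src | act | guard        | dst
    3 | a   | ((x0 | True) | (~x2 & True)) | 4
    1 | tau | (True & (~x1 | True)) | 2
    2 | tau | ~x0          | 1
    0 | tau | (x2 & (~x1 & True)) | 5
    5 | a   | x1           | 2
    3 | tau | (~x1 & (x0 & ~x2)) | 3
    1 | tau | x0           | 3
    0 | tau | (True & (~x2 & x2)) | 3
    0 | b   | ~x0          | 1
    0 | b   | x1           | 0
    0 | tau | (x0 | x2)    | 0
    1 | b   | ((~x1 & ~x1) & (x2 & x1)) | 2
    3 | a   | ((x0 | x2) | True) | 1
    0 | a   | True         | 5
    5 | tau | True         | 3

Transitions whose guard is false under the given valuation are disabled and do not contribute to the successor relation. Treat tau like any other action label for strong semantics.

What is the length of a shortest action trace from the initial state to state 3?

Answer: 2

Working:
Breadth-first toward 3:
  depth 0: {0}
  depth 1: {5}
  depth 2: {2,3}
first hit 3 at d=2 via a·tau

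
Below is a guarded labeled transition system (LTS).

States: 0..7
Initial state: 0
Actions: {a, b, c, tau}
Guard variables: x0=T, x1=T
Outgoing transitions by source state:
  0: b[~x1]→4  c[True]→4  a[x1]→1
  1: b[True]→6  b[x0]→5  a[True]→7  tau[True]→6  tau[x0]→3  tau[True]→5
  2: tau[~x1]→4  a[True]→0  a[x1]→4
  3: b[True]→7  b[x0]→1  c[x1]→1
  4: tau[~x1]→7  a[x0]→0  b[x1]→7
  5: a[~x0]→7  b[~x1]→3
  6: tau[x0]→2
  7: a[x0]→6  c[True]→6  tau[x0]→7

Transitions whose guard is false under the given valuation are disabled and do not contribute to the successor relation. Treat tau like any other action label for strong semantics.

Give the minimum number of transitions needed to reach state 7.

BFS to 7:
  L0 = {0}
  L1 = {1,4}
  L2 = {3,5,6,7}
first hit 7 at d=2 via a·a

Answer: 2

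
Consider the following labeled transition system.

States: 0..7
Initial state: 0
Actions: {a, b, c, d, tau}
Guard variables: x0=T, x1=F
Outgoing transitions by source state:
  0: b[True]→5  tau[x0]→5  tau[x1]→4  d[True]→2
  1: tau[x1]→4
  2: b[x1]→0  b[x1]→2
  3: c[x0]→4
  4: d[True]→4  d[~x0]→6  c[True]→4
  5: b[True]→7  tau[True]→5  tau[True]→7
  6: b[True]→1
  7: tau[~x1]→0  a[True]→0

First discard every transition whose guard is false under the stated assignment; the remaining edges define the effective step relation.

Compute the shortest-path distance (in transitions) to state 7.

Breadth-first toward 7:
  depth 0: {0}
  depth 1: {2,5}
  depth 2: {7}
depth(7)=2, e.g. b·b

Answer: 2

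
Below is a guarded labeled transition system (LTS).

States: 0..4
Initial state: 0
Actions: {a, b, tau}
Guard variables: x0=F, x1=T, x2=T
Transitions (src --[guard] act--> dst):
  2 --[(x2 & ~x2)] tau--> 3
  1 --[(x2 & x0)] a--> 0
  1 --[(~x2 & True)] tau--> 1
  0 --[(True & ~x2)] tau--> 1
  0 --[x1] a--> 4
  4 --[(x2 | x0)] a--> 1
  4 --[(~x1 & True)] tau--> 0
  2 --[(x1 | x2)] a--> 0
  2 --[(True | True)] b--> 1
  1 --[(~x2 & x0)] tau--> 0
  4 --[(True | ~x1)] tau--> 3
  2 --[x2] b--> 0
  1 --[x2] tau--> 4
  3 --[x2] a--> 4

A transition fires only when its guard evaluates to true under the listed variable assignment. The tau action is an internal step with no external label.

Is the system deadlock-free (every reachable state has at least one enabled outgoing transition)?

Answer: DEADLOCK-FREE

Trace:
Reach set: {0,1,3,4}
  0: a→4  [deg 1]
  1: tau→4  [deg 1]
  3: a→4  [deg 1]
  4: a→1  tau→3  [deg 2]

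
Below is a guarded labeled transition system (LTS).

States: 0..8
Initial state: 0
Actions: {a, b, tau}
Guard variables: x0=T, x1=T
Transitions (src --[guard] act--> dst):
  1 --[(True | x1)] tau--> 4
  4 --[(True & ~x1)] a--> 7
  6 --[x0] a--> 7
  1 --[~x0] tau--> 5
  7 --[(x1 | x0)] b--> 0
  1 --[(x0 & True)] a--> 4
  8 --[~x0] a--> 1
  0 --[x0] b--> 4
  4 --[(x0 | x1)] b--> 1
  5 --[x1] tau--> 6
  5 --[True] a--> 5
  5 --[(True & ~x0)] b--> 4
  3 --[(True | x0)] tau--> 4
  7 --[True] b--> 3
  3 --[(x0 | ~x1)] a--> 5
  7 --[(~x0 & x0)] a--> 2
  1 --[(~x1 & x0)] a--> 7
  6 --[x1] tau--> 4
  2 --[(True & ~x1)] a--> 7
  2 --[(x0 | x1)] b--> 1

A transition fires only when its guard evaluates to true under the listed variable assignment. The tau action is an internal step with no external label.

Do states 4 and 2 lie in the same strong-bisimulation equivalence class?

Answer: BISIMILAR

Working:
Refine partition for ~:
  P[0] = {{0,1,2,3,4,5,6,7,8}}
  P[1] = {{0,2,4,7},{1,3,5,6},{8}}
  P[2] = {{0},{1,6},{2,4},{3},{5},{7},{8}}
  P[3] = {{0},{1},{2,4},{3},{5},{6},{7},{8}}
Fixed point at round 4; 8 class(es).
class of 4: {2,4}; class of 2: {2,4}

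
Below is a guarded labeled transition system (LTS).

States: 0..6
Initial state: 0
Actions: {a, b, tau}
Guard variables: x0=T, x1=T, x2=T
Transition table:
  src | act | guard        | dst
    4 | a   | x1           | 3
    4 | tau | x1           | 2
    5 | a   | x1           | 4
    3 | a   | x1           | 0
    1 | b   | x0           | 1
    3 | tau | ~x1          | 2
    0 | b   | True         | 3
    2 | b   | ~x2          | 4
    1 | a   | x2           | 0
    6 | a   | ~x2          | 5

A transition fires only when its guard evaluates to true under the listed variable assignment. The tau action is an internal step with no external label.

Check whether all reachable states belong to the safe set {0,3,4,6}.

Allowed set {0,3,4,6}
Reachable = {0,3}
  0: safe
  3: safe

Answer: INVARIANT HOLDS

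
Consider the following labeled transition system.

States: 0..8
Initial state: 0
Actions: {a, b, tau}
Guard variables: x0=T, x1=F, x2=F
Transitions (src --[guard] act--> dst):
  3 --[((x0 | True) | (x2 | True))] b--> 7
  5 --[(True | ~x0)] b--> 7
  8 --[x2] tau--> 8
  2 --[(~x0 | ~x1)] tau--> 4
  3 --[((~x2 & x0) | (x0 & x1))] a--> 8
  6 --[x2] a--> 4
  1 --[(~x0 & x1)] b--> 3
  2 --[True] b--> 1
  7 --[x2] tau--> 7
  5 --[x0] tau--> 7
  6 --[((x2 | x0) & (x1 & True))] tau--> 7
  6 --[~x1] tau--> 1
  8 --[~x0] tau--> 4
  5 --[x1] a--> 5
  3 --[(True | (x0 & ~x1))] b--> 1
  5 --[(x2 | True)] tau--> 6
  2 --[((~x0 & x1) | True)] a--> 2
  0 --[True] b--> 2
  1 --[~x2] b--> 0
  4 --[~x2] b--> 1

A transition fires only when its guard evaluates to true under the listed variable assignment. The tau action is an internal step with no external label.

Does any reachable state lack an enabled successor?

Answer: DEADLOCK-FREE

Working:
Reachable = {0,1,2,4}
  0: b→2  [1 exit(s)]
  1: b→0  [1 exit(s)]
  2: a→2  b→1  tau→4  [3 exit(s)]
  4: b→1  [1 exit(s)]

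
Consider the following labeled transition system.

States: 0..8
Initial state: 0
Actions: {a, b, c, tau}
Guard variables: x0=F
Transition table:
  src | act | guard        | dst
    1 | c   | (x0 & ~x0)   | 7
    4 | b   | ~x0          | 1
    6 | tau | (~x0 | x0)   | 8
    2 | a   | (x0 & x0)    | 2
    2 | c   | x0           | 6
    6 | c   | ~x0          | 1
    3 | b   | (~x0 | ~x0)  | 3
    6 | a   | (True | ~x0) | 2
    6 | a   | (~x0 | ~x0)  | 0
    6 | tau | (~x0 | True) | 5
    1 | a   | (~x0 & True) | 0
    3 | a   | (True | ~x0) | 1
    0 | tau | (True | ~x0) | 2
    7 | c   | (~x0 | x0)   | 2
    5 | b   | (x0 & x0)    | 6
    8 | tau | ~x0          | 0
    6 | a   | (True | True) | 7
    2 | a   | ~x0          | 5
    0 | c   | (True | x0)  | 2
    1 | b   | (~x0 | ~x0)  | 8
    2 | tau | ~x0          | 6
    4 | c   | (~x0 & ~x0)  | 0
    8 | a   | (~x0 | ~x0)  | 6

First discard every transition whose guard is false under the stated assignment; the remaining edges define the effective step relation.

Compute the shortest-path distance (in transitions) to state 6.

Answer: 2

Trace:
Breadth-first toward 6:
  Layer 0: {0}
  Layer 1: {2}
  Layer 2: {5,6}
depth(6)=2, e.g. c·tau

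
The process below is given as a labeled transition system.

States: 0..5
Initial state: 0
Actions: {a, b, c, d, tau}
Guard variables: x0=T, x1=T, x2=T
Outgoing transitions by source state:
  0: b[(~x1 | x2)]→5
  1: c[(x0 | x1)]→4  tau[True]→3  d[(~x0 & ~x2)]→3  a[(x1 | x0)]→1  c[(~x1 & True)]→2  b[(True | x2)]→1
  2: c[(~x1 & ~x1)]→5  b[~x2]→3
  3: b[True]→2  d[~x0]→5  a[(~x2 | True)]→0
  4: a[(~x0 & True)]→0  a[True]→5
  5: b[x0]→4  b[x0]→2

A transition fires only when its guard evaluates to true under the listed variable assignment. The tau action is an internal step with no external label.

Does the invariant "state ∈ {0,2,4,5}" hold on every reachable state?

Answer: INVARIANT HOLDS

Trace:
Safe = {0,2,4,5}
Reach set: {0,2,4,5}
  0: ok
  2: ok
  4: ok
  5: ok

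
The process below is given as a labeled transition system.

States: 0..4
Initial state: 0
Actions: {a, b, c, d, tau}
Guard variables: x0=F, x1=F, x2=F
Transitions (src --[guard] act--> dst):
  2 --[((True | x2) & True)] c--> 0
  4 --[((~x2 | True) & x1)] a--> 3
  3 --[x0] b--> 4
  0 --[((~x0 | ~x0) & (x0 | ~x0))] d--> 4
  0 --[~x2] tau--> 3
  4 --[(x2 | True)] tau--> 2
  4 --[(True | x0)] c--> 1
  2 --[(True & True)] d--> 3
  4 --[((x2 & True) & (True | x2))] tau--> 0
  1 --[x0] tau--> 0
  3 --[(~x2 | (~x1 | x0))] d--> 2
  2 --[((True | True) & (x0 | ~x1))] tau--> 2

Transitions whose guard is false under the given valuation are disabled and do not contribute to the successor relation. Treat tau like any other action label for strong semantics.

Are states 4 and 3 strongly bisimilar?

Answer: NOT BISIMILAR

Analysis:
Refine partition for ~:
  π0 = {{0,1,2,3,4}}
  π1 = {{0},{1},{2},{3},{4}}
Fixed point at round 2; 5 class(es).
[4]={4}  [3]={3}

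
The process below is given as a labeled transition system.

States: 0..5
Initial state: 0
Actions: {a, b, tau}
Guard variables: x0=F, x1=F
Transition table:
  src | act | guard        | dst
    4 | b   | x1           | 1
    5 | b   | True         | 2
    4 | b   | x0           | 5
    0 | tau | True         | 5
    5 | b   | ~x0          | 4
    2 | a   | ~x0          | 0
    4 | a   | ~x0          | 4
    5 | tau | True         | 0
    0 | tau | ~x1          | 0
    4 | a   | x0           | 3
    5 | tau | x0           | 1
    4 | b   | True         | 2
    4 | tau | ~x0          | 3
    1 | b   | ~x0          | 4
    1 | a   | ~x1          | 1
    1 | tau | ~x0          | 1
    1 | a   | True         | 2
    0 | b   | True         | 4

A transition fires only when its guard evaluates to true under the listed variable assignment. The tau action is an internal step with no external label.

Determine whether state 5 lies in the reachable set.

Answer: REACHABLE

Trace:
14 transition(s) survive guard evaluation.
depth 0: {0}
depth 1: {4,5}  total {0,4,5}
depth 2: {2,3}  total {0,2,3,4,5}
Reach set: {0,2,3,4,5}
trace reaching 5: tau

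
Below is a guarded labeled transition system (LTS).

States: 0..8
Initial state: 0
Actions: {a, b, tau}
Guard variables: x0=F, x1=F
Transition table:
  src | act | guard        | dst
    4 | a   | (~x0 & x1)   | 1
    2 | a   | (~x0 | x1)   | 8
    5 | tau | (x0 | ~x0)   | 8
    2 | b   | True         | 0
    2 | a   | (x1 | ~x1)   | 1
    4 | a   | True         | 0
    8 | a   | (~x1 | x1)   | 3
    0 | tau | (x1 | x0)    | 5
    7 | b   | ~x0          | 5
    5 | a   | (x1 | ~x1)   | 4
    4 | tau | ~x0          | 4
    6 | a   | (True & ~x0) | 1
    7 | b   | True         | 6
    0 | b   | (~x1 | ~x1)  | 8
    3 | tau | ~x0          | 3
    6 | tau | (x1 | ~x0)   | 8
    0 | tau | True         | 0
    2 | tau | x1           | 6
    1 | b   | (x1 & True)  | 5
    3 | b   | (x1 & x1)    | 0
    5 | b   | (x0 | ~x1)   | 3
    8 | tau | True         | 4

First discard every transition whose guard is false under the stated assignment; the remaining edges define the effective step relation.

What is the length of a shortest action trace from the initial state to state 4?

BFS to 4:
  L0 = {0}
  L1 = {8}
  L2 = {3,4}
depth(4)=2, e.g. b·tau

Answer: 2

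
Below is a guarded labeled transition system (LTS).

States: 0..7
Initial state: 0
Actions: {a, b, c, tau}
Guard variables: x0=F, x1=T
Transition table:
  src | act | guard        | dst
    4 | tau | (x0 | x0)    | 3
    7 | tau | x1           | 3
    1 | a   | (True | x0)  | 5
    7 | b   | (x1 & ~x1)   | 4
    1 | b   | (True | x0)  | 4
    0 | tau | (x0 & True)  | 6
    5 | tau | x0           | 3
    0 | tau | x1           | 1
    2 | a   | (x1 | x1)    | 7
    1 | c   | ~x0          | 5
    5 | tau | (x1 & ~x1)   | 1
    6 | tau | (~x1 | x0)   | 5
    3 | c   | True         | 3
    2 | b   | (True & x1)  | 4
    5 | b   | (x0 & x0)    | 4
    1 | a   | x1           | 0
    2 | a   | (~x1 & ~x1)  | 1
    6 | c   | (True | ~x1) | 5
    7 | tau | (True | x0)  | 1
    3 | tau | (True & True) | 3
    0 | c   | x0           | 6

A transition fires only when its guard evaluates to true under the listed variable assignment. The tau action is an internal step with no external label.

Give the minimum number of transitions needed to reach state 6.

Answer: UNREACHABLE

Trace:
Breadth-first toward 6:
  Layer 0: {0}
  Layer 1: {1}
  Layer 2: {4,5}
6 never appears.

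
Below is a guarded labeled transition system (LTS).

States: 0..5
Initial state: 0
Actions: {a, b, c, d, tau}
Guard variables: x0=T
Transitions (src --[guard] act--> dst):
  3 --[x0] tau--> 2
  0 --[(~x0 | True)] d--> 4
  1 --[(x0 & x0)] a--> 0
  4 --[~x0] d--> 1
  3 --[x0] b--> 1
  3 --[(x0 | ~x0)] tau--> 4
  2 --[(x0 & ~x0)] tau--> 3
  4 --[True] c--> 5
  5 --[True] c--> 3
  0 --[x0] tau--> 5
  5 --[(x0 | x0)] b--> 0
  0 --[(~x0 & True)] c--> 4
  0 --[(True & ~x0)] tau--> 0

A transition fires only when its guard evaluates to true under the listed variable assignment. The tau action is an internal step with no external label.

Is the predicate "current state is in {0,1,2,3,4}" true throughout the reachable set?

Allowed set {0,1,2,3,4}
Reachable = {0,1,2,3,4,5}
  0: ok
  1: ok
  2: ok
  3: ok
  4: ok
  5: VIOLATES
counterexample path to 5: tau

Answer: INVARIANT VIOLATED at state 5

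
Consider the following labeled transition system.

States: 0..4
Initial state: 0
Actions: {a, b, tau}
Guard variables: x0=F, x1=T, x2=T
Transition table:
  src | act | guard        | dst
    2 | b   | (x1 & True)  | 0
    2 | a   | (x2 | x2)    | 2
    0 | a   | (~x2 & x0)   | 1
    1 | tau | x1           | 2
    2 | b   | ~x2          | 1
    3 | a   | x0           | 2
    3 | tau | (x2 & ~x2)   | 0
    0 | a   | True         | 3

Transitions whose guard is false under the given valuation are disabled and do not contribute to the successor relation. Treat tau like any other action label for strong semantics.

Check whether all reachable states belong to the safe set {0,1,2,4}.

Allowed set {0,1,2,4}
Reach set: {0,3}
  0: ok
  3: outside
counterexample path to 3: a

Answer: INVARIANT VIOLATED at state 3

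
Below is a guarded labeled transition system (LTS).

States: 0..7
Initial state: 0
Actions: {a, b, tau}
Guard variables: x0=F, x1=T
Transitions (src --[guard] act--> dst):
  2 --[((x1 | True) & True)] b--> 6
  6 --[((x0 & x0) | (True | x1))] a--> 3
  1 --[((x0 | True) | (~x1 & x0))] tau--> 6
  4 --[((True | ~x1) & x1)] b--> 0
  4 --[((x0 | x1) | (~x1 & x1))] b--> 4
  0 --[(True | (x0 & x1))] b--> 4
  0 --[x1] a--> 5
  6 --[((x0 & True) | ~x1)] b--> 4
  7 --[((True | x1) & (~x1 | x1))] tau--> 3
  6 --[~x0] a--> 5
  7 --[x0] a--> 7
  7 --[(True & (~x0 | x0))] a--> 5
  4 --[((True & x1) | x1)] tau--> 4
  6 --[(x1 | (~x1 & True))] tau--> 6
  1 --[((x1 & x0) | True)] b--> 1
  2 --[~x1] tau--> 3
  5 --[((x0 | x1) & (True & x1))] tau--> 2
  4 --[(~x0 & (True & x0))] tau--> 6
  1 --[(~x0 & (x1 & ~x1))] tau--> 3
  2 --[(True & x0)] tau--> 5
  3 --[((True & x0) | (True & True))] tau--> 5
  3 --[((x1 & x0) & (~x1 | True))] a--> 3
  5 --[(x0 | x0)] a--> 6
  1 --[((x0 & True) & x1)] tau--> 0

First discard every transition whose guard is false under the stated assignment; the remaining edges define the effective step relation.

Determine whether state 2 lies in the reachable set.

Answer: REACHABLE

Working:
After dropping false guards: 15 live edges.
L0 = {0}
L1 = {4,5}  total {0,4,5}
L2 = {2}  total {0,2,4,5}
L3 = {6}  total {0,2,4,5,6}
L4 = {3}  total {0,2,3,4,5,6}
Reachable = {0,2,3,4,5,6}
trace reaching 2: a·tau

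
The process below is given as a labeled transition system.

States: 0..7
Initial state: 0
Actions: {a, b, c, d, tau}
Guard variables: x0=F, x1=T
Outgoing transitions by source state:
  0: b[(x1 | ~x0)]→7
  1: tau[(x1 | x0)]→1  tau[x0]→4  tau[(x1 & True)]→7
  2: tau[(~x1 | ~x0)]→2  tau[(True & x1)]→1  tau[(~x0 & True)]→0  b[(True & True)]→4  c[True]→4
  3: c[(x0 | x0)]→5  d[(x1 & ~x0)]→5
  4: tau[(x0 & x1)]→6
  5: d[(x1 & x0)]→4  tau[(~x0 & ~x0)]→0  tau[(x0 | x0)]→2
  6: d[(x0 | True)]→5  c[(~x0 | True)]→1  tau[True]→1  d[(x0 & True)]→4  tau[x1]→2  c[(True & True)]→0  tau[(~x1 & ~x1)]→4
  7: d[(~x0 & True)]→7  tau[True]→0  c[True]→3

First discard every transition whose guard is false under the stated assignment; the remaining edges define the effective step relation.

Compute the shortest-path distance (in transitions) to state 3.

Answer: 2

Working:
Layered search for 3:
  depth 0: {0}
  depth 1: {7}
  depth 2: {3}
first hit 3 at d=2 via b·c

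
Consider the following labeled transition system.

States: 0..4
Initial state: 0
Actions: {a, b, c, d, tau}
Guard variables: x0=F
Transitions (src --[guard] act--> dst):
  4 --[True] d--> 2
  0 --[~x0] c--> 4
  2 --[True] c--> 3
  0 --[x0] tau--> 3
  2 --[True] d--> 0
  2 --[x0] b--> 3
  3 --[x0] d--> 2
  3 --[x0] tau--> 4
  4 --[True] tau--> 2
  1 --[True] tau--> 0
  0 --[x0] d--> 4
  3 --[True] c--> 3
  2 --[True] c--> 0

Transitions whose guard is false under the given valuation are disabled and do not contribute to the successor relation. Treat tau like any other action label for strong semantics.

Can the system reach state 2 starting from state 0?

Answer: REACHABLE

Analysis:
8 transition(s) survive guard evaluation.
L0 = {0}
L1 = {4}  now seen {0,4}
L2 = {2}  now seen {0,2,4}
L3 = {3}  now seen {0,2,3,4}
Reach set: {0,2,3,4}
trace reaching 2: c·d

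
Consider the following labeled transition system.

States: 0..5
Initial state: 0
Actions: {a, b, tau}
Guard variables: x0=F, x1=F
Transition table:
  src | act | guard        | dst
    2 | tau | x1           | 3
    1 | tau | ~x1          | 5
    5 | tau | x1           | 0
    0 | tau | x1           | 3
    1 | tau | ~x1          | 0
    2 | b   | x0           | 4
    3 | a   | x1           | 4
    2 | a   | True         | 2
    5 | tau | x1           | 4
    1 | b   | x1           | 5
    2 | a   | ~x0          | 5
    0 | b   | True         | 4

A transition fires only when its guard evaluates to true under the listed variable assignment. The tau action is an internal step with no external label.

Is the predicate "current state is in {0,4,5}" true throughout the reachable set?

Allowed set {0,4,5}
Reach set: {0,4}
  0: safe
  4: safe

Answer: INVARIANT HOLDS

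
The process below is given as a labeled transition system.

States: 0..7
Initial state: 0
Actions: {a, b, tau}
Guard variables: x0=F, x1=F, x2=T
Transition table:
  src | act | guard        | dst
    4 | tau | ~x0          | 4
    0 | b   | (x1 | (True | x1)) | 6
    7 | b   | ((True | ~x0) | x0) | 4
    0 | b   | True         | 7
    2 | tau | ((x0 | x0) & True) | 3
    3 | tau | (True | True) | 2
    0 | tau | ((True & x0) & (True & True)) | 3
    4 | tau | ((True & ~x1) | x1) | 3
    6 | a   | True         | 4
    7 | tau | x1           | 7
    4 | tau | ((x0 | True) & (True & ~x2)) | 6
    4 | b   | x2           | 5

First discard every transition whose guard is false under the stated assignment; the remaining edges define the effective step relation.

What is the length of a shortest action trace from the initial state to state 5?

Answer: 3

Trace:
Breadth-first toward 5:
  depth 0: {0}
  depth 1: {6,7}
  depth 2: {4}
  depth 3: {3,5}
5 enters at depth 3; path b·a·b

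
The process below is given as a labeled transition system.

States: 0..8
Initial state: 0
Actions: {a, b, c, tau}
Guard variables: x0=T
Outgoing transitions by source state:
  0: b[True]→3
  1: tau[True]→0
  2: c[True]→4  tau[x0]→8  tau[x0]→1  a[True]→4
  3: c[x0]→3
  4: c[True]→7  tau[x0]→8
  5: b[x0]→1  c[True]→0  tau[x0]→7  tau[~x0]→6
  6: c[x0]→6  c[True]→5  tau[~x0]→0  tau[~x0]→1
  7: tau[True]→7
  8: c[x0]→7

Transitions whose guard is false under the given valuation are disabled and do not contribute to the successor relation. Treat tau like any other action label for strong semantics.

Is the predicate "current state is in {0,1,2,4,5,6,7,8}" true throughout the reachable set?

Inv-set: {0,1,2,4,5,6,7,8}
Reach set: {0,3}
  0: ok
  3: ✗ unsafe
counterexample path to 3: b

Answer: INVARIANT VIOLATED at state 3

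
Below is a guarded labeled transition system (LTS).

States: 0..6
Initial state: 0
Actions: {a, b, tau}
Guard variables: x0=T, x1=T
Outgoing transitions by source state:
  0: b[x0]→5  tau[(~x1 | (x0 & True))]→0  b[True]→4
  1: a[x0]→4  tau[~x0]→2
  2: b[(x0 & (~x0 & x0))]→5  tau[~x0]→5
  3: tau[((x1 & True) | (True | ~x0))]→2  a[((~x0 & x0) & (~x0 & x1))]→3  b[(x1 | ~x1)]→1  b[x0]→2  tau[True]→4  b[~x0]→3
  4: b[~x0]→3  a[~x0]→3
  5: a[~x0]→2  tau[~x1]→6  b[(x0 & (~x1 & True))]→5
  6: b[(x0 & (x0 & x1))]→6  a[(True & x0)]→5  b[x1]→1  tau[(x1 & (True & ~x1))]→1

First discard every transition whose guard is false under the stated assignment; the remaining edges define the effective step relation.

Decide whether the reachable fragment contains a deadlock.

Answer: DEADLOCK at state 4

Working:
R = {0,4,5}
  0: b→4  b→5  tau→0  [3 out]
  4: ∅  [STUCK]
  5: ∅  [STUCK]
trace reaching 4: b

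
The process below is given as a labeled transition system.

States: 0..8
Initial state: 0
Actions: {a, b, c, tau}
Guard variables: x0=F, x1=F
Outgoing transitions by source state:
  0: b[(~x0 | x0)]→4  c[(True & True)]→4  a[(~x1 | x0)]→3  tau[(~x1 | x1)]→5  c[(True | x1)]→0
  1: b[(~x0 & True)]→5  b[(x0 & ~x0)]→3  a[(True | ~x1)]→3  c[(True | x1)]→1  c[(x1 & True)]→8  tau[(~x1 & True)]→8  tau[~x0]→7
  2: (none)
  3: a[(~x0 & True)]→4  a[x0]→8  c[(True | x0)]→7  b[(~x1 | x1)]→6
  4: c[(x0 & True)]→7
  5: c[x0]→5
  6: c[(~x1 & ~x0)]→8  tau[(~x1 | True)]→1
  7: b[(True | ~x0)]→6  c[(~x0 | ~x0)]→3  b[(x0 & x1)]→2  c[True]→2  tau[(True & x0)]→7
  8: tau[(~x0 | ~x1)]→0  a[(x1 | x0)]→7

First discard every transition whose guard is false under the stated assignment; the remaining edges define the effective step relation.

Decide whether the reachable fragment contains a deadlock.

Answer: DEADLOCK at state 2

Analysis:
Reachable = {0,1,2,3,4,5,6,7,8}
  0: a→3  b→4  c→0  c→4  tau→5  [deg 5]
  1: a→3  b→5  c→1  tau→7  tau→8  [deg 5]
  2: ∅  [no exit]
  3: a→4  b→6  c→7  [deg 3]
  4: ∅  [no exit]
  5: ∅  [no exit]
  6: c→8  tau→1  [deg 2]
  7: b→6  c→2  c→3  [deg 3]
  8: tau→0  [deg 1]
witness 2: a·c·c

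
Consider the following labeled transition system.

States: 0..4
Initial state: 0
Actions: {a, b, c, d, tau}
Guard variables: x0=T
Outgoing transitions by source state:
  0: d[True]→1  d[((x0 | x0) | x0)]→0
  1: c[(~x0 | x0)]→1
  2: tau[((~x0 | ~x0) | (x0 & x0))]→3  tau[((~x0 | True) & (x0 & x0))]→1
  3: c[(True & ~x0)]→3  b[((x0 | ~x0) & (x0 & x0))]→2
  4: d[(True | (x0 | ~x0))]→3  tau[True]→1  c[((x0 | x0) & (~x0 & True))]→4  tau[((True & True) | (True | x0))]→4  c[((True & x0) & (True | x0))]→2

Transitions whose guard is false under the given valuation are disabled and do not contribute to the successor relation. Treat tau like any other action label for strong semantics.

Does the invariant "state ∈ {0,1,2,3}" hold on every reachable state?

Answer: INVARIANT HOLDS

Working:
Allowed set {0,1,2,3}
Reach set: {0,1}
  0: safe
  1: safe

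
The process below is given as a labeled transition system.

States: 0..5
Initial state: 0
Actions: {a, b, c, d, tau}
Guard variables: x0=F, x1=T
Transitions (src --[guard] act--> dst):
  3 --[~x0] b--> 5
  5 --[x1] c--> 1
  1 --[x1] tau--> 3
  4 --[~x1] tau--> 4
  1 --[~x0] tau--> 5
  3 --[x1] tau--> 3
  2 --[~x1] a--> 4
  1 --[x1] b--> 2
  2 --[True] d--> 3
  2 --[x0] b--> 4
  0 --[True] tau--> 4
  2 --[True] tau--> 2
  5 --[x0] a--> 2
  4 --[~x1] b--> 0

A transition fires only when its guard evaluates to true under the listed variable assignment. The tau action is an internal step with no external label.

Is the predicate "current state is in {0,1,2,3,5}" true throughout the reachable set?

Answer: INVARIANT VIOLATED at state 4

Analysis:
Inv-set: {0,1,2,3,5}
Reach set: {0,4}
  0: safe
  4: VIOLATES
reach 4 via tau — violates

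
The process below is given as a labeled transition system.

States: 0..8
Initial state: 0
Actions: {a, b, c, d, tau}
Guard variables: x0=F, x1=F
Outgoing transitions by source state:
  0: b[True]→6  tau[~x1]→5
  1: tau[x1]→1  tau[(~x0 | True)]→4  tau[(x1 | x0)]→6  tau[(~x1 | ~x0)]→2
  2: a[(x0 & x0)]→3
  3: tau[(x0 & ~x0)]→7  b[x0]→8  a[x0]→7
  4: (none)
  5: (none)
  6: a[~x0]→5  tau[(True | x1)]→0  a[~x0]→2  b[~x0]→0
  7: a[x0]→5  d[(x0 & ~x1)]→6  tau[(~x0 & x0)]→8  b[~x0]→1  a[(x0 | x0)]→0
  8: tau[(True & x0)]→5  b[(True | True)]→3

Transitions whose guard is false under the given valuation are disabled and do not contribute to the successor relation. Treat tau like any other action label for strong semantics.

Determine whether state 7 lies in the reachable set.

10 transition(s) survive guard evaluation.
Layer 0: {0}
Layer 1: {5,6}  total {0,5,6}
Layer 2: {2}  total {0,2,5,6}
Reachable = {0,2,5,6}

Answer: UNREACHABLE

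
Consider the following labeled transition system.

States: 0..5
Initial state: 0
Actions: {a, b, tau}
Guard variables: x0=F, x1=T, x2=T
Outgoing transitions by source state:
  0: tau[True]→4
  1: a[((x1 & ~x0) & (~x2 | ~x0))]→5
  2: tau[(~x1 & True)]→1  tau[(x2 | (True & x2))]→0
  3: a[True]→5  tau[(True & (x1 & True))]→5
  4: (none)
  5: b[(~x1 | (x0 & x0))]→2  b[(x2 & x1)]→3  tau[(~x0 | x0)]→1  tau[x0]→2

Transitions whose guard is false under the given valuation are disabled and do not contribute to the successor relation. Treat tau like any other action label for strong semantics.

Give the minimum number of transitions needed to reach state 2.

Answer: UNREACHABLE

Working:
Breadth-first toward 2:
  L0 = {0}
  L1 = {4}
2 never appears.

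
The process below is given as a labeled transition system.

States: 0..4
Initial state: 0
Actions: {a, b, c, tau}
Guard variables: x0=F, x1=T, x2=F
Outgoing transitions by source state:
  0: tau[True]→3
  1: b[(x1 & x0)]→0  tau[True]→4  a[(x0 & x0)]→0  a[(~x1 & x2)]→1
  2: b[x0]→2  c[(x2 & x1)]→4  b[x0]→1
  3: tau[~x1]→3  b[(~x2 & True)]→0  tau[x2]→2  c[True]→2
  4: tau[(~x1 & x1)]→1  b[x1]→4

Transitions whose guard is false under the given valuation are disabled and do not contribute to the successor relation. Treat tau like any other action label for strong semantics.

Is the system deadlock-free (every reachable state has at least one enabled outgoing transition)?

R = {0,2,3}
  0: tau→3  [1 out]
  2: ∅  [deadlock]
  3: b→0  c→2  [2 out]
witness 2: tau·c

Answer: DEADLOCK at state 2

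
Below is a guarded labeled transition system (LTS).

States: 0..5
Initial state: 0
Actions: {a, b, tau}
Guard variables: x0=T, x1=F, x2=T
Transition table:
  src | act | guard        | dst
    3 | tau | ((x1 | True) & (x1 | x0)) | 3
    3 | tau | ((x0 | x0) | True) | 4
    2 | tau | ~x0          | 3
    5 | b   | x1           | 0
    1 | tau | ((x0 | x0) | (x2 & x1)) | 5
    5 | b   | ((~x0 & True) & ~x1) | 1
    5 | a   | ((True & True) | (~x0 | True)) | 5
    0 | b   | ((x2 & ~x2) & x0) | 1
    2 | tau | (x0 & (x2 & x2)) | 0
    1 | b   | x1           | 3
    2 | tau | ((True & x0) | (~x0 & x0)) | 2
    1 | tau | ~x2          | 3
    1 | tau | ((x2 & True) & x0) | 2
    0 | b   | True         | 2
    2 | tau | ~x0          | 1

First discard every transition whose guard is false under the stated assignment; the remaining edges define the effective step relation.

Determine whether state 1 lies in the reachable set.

After dropping false guards: 8 live edges.
Layer 0: {0}
Layer 1: {2}  cumulative {0,2}
R = {0,2}

Answer: UNREACHABLE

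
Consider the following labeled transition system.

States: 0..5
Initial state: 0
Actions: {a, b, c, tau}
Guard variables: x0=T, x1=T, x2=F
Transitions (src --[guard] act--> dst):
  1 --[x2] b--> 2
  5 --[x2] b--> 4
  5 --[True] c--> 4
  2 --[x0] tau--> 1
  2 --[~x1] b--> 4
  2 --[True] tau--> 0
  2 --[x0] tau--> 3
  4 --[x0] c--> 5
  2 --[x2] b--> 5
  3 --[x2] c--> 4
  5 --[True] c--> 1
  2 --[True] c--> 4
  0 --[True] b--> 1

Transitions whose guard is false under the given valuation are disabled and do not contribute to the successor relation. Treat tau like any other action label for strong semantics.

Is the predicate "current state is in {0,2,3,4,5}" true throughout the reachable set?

Answer: INVARIANT VIOLATED at state 1

Analysis:
Allowed set {0,2,3,4,5}
Reachable = {0,1}
  0: safe
  1: ✗ unsafe
reach 1 via b — violates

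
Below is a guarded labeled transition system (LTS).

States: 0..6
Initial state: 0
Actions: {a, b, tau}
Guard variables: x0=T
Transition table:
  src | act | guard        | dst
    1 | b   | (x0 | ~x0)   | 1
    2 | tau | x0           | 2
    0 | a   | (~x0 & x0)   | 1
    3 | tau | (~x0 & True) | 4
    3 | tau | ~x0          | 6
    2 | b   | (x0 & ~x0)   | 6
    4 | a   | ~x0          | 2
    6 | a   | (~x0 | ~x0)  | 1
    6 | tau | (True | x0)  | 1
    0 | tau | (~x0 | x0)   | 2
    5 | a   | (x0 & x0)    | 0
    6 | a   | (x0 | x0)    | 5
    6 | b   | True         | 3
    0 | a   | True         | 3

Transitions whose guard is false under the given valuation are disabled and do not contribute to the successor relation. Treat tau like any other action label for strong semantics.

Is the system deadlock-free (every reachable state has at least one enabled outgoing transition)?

Answer: DEADLOCK at state 3

Trace:
R = {0,2,3}
  0: a→3  tau→2  [2 out]
  2: tau→2  [1 out]
  3: ∅  [STUCK]
Path to 3: a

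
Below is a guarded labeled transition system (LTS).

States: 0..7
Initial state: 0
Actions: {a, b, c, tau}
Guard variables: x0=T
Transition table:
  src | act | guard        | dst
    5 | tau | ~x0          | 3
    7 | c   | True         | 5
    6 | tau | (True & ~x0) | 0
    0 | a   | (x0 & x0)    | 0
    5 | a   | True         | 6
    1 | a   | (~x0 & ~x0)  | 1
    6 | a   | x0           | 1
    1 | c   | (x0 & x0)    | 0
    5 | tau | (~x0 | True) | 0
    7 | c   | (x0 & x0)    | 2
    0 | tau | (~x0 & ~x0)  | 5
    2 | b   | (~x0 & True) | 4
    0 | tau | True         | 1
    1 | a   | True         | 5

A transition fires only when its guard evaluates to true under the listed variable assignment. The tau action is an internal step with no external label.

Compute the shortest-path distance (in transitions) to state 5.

Answer: 2

Analysis:
Layered search for 5:
  depth 0: {0}
  depth 1: {1}
  depth 2: {5}
5 enters at depth 2; path tau·a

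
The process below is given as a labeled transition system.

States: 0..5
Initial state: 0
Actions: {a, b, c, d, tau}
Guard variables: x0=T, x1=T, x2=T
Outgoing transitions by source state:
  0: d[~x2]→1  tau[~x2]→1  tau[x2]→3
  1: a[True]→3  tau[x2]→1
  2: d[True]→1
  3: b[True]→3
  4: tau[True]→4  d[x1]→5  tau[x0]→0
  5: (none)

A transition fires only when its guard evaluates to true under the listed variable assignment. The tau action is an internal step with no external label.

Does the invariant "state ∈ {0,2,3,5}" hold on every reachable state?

Answer: INVARIANT HOLDS

Trace:
Allowed set {0,2,3,5}
Reach set: {0,3}
  0: ok
  3: ok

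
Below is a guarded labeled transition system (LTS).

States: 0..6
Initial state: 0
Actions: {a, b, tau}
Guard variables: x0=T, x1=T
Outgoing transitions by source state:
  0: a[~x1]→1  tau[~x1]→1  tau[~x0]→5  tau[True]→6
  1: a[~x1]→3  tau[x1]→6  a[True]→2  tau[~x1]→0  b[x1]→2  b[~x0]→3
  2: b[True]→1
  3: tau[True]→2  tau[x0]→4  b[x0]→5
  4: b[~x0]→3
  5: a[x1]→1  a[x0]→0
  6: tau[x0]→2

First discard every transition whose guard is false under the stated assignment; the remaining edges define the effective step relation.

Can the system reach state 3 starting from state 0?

Answer: UNREACHABLE

Working:
11 transition(s) survive guard evaluation.
depth 0: {0}
depth 1: {6}  now seen {0,6}
depth 2: {2}  now seen {0,2,6}
depth 3: {1}  now seen {0,1,2,6}
R = {0,1,2,6}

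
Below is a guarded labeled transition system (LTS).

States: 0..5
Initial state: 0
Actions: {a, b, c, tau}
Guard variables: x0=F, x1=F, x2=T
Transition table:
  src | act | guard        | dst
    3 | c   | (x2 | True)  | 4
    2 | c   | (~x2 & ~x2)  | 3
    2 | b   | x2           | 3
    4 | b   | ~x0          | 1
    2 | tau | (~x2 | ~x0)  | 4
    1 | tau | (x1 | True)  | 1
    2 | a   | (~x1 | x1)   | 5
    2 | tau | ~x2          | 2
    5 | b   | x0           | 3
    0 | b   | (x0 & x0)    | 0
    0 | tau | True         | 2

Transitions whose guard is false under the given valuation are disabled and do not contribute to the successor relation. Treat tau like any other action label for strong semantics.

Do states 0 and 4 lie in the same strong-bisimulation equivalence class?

Answer: NOT BISIMILAR

Analysis:
Refine partition for ~:
  round 0: {{0,1,2,3,4,5}}
  round 1: {{0,1},{2},{3},{4},{5}}
  round 2: {{0},{1},{2},{3},{4},{5}}
6 equivalence class(es) (converged in 3)
[0]={0}  [4]={4}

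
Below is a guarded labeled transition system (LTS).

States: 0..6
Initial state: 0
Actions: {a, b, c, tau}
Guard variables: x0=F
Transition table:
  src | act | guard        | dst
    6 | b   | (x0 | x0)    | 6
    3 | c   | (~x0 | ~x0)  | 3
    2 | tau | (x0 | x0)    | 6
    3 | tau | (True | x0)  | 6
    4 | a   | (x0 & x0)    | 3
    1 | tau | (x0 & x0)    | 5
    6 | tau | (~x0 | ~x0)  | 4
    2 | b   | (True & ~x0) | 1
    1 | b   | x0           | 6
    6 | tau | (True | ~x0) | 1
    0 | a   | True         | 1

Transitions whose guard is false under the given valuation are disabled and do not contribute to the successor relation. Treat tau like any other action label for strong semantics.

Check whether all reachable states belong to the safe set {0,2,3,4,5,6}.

Inv-set: {0,2,3,4,5,6}
R = {0,1}
  0: ✓
  1: VIOLATES
witness against invariant: a → 1

Answer: INVARIANT VIOLATED at state 1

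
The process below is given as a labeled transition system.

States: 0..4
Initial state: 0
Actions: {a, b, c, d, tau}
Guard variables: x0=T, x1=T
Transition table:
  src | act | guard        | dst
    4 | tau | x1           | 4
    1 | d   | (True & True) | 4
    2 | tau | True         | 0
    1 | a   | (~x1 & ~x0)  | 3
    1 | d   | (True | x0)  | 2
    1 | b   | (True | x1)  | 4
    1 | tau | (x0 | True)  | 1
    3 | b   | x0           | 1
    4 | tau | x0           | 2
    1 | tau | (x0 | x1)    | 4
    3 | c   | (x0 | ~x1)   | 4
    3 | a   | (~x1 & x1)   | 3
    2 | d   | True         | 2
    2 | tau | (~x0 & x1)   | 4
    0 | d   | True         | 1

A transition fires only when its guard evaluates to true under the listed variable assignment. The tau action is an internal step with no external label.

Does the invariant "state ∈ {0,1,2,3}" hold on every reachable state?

Safe = {0,1,2,3}
Reach set: {0,1,2,4}
  0: safe
  1: safe
  2: safe
  4: outside
counterexample path to 4: d·d

Answer: INVARIANT VIOLATED at state 4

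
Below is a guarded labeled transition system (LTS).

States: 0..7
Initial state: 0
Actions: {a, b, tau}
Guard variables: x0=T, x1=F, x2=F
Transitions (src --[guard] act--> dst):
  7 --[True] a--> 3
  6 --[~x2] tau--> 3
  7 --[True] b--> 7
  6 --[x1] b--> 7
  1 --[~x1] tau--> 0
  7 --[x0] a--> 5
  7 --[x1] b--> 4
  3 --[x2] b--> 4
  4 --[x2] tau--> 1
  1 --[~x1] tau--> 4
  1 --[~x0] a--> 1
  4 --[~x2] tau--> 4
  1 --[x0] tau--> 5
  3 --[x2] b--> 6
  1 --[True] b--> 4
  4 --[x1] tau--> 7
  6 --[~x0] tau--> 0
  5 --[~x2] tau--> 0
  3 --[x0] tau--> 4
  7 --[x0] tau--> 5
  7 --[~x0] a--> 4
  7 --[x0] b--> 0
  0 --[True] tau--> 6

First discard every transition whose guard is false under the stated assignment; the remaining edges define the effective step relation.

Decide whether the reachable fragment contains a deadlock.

Reachable = {0,3,4,6}
  0: tau→6  [1 out]
  3: tau→4  [1 out]
  4: tau→4  [1 out]
  6: tau→3  [1 out]

Answer: DEADLOCK-FREE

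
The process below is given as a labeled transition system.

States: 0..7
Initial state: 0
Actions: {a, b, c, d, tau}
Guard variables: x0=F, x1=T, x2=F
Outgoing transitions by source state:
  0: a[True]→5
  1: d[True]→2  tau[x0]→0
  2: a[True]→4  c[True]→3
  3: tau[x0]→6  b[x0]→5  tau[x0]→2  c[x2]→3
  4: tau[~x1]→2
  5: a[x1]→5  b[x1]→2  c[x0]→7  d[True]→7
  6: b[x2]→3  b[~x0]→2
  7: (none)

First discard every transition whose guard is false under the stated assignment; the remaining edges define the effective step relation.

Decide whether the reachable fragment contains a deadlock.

Reachable = {0,2,3,4,5,7}
  0: a→5  [1 exit(s)]
  2: a→4  c→3  [2 exit(s)]
  3: ∅  [deadlock]
  4: ∅  [deadlock]
  5: a→5  b→2  d→7  [3 exit(s)]
  7: ∅  [deadlock]
trace reaching 3: a·b·c

Answer: DEADLOCK at state 3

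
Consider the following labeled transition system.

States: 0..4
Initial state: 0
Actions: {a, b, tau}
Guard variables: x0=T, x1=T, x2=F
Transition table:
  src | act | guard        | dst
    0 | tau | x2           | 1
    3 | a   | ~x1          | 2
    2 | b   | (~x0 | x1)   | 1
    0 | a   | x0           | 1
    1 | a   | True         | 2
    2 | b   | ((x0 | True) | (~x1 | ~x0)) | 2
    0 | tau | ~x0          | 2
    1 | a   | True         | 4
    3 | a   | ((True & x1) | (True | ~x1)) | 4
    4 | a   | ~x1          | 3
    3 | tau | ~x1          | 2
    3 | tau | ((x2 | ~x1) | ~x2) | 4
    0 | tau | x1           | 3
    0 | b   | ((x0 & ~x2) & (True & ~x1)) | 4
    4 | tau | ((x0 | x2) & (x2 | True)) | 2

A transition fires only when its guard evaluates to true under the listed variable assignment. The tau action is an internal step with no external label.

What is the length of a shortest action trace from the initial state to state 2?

Answer: 2

Analysis:
Layered search for 2:
  L0 = {0}
  L1 = {1,3}
  L2 = {2,4}
first hit 2 at d=2 via a·a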